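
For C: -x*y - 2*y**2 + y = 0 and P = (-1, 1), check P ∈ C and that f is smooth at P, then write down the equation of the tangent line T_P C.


Tangent line at P: -x - 2*y + 1 = 0.

Step 1: f(-1, 1) = 0, so P lies on C.
Step 2: partial derivatives
  f_x(x, y) = -y, f_y(x, y) = -x - 4*y + 1.
  f_x(P) = -1, f_y(P) = -2 (gradient nonzero, so P is smooth).
Step 3: tangent line at P: -1·(x − -1) + -2·(y − 1) = 0.
Expanding: -x - 2*y + 1 = 0.


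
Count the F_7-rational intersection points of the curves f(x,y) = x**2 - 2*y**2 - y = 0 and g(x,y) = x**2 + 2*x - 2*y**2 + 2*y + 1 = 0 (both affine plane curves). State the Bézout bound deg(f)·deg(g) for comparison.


Common zeros: {(1, 6)}; count = 1; Bézout bound = 4.

deg(f) = 2, deg(g) = 2, so Bézout bound = 4.
Scan x ∈ F_7. For each x, list the y ∈ F_7 with f(x, y) ≡ 0 and those with g(x, y) ≡ 0 (mod 7); the common zeros in that column are the intersection.
  x = 0: f ≡ 0 at y ∈ {0, 3}; g ≡ 0 at y ∈ ∅; common: ∅.
  x = 1: f ≡ 0 at y ∈ {4, 6}; g ≡ 0 at y ∈ {2, 6}; common: {6}.
  x = 2: f ≡ 0 at y ∈ ∅; g ≡ 0 at y ∈ ∅; common: ∅.
  x = 3: f ≡ 0 at y ∈ ∅; g ≡ 0 at y ∈ ∅; common: ∅.
  x = 4: f ≡ 0 at y ∈ ∅; g ≡ 0 at y ∈ {2, 6}; common: ∅.
  x = 5: f ≡ 0 at y ∈ ∅; g ≡ 0 at y ∈ ∅; common: ∅.
  x = 6: f ≡ 0 at y ∈ {4, 6}; g ≡ 0 at y ∈ {0, 1}; common: ∅.
Collecting: common zeros = {(1, 6)}, so the count is 1.
Comparison with the Bézout bound: 1 ≤ 4 = deg(f)·deg(g), as expected for curves with no common component (the affine F_7-count falls short of the bound because intersections may lie at infinity, over extension fields, or carry multiplicity).


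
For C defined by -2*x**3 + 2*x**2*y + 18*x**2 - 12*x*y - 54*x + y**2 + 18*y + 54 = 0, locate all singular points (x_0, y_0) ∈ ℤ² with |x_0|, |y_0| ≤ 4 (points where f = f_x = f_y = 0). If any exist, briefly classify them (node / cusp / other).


Singular points: {(3, 0)}; classification: cusp.

Compute partial derivatives:
  f_x = -6*x**2 + 4*x*y + 36*x - 12*y - 54.
  f_y = 2*x**2 - 12*x + 2*y + 18.
Scan x_0 ∈ {−4, ..., 4}. For each x_0, f_y(x_0, y) is a polynomial in y; find its integer roots y ∈ {−4, ..., 4}, then test f_x and f at those candidates.
  x = -4: f_y(-4, y) = 2*y + 98; no integer root y with |y| ≤ 4.
  x = -3: f_y(-3, y) = 2*y + 72; no integer root y with |y| ≤ 4.
  x = -2: f_y(-2, y) = 2*y + 50; no integer root y with |y| ≤ 4.
  x = -1: f_y(-1, y) = 2*y + 32; no integer root y with |y| ≤ 4.
  x = 0: f_y(0, y) = 2*y + 18; no integer root y with |y| ≤ 4.
  x = 1: f_y(1, y) = 2*y + 8; vanishes at y ∈ {-4}. (1, -4): f_x = 8 ≠ 0.
  x = 2: f_y(2, y) = 2*y + 2; vanishes at y ∈ {-1}. (2, -1): f_x = -2 ≠ 0.
  x = 3: f_y(3, y) = 2*y; vanishes at y ∈ {0}. (3, 0): f_x = 0, f = 0 — SINGULAR.
  x = 4: f_y(4, y) = 2*y + 2; vanishes at y ∈ {-1}. (4, -1): f_x = -10 ≠ 0.
Only singular point on the grid: (3, 0).
Classify: substitute x = 3 + u, y = 0 + v and expand: f = -2*u**3 + 2*u**2*v + v**2.
No constant or linear terms (consistent with a singular point). Quadratic part: v**2. Cubic part: -2*u**3 + 2*u**2*v.
The quadratic part v**2 is a perfect square, so there is a single (double) tangent line v = 0, i.e. y = 0. Restricting the cubic part to that line (v = 0) leaves -2*u**3 ≠ 0, so f is not divisible by v and the branch is v² ≈ 2*u**3 to lowest order — this is a cusp.
Classification: cusp.


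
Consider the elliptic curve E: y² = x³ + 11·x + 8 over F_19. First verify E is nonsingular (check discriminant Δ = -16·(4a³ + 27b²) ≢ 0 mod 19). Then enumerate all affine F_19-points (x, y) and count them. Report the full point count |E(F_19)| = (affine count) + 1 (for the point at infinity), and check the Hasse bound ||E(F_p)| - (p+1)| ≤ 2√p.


Affine points = {(1, 1), (1, 18), (2, 0), (3, 7), (3, 12), (5, 6), (5, 13), (6, 9), (6, 10), (8, 0), (9, 0), (10, 4), (10, 15), (11, 4), (11, 15), (12, 5), (12, 14), (13, 7), (13, 12), (16, 9), (16, 10), (17, 4), (17, 15)}; affine count = 23; |E(F_19)| = 24.

Discriminant check: Δ ∝ 4a³ + 27b² = 4·11³ + 27·8² = 4·1331 + 27·64 ≡ 3 (mod 19). Nonzero ⇒ E is nonsingular.
For each x ∈ F_19, compute rhs = x³ + 11·x + 8 mod 19, then count y ∈ F_19 with y² ≡ rhs.
  x = 0: rhs = 8, matching y values: none (0 points).
  x = 1: rhs = 1, matching y values: 1, 18 (2 points).
  x = 2: rhs = 0, matching y values: 0 (1 points).
  x = 3: rhs = 11, matching y values: 7, 12 (2 points).
  x = 4: rhs = 2, matching y values: none (0 points).
  x = 5: rhs = 17, matching y values: 6, 13 (2 points).
  x = 6: rhs = 5, matching y values: 9, 10 (2 points).
  x = 7: rhs = 10, matching y values: none (0 points).
  x = 8: rhs = 0, matching y values: 0 (1 points).
  x = 9: rhs = 0, matching y values: 0 (1 points).
  x = 10: rhs = 16, matching y values: 4, 15 (2 points).
  x = 11: rhs = 16, matching y values: 4, 15 (2 points).
  x = 12: rhs = 6, matching y values: 5, 14 (2 points).
  x = 13: rhs = 11, matching y values: 7, 12 (2 points).
  x = 14: rhs = 18, matching y values: none (0 points).
  x = 15: rhs = 14, matching y values: none (0 points).
  x = 16: rhs = 5, matching y values: 9, 10 (2 points).
  x = 17: rhs = 16, matching y values: 4, 15 (2 points).
  x = 18: rhs = 15, matching y values: none (0 points).
Total affine count: 23.
Full point count |E(F_19)| = 23 + 1 = 24.
Hasse bound: |24 − (19+1)| = |4| = 4 ≤ 2√19 ≈ 8.7178 ✓.


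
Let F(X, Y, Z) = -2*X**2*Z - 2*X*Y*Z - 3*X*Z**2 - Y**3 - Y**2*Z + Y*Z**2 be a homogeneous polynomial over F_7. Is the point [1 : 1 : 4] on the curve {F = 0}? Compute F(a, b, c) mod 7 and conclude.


F(1,1,4) ≡ 3 (mod 7); P is NOT on the curve.

Evaluate F(1, 1, 4) term-by-term (mod 7).
  -2*X**2*Z ↦ -2·1·1·4 = -8
  -2*X*Y*Z ↦ -2·1·1·4 = -8
  -3*X*Z**2 ↦ -3·1·1·16 = -48
  -Y**3 ↦ -1·1·1·1 = -1
  -Y**2*Z ↦ -1·1·1·4 = -4
  Y*Z**2 ↦ 1·1·1·16 = 16
Sum: F(1, 1, 4) = (-8) + (-8) + (-48) + (-1) + (-4) + (16) = -53.
Reducing mod 7: -53 ≡ 3 (mod 7).
Since F(a, b, c) ≡ 3 ≠ 0 (mod 7), P does NOT lie on the curve.


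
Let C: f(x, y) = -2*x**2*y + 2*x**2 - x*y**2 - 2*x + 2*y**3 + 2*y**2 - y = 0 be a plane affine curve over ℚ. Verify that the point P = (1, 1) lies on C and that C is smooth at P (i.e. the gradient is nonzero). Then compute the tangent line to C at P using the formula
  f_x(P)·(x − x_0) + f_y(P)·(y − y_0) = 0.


Tangent line at P: -3*x + 5*y - 2 = 0.

Step 1: f(1, 1) = 0, so P lies on C.
Step 2: partial derivatives
  f_x(x, y) = -4*x*y + 4*x - y**2 - 2, f_y(x, y) = -2*x**2 - 2*x*y + 6*y**2 + 4*y - 1.
  f_x(P) = -3, f_y(P) = 5 (gradient nonzero, so P is smooth).
Step 3: tangent line at P: -3·(x − 1) + 5·(y − 1) = 0.
Expanding: -3*x + 5*y - 2 = 0.


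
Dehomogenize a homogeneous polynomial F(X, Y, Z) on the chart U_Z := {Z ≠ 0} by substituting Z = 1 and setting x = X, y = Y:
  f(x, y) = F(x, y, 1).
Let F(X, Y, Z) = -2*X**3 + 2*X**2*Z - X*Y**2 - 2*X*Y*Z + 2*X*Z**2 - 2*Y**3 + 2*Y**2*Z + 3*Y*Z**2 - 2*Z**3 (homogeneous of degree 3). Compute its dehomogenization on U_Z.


f(x, y) = -2*x**3 + 2*x**2 - x*y**2 - 2*x*y + 2*x - 2*y**3 + 2*y**2 + 3*y - 2

On U_Z we set Z = 1. Each monomial c·X^i·Y^j·Z^k in F becomes c·x^i·y^j·1^k = c·x^i·y^j.
Substituting Z = 1: F(X, Y, 1) = -2*x**3 + 2*x**2 - x*y**2 - 2*x*y + 2*x - 2*y**3 + 2*y**2 + 3*y - 2.
Note: deg(f) ≤ deg(F) = 3; strict inequality happens when F is divisible by Z (lost terms).


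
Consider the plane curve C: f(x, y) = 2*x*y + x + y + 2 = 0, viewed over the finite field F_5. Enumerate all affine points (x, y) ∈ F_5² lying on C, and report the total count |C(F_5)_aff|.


Affine F_5-points: {(0, 3), (1, 4), (3, 0), (4, 1)}; count = 4.

For each of the 25 pairs (x, y) ∈ F_5², evaluate f(x, y) mod 5. Record the zeros.
  x = 0: [0↦2, 1↦3, 2↦4, 3↦0, 4↦1]  zeros at y ∈ {3}
  x = 1: [0↦3, 1↦1, 2↦4, 3↦2, 4↦0]  zeros at y ∈ {4}
  x = 2: [0↦4, 1↦4, 2↦4, 3↦4, 4↦4]  zeros at y ∈ ∅
  x = 3: [0↦0, 1↦2, 2↦4, 3↦1, 4↦3]  zeros at y ∈ {0}
  x = 4: [0↦1, 1↦0, 2↦4, 3↦3, 4↦2]  zeros at y ∈ {1}
Collecting zeros: affine points = {(0, 3), (1, 4), (3, 0), (4, 1)}.
Total count |C(F_5)_aff| = 4.


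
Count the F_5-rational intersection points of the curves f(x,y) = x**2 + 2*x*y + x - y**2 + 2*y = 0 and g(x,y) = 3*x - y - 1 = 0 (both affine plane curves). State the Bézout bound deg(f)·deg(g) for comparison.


Common zeros: ∅; count = 0; Bézout bound = 2.

deg(f) = 2, deg(g) = 1, so Bézout bound = 2.
Scan x ∈ F_5. For each x, list the y ∈ F_5 with f(x, y) ≡ 0 and those with g(x, y) ≡ 0 (mod 5); the common zeros in that column are the intersection.
  x = 0: f ≡ 0 at y ∈ {0, 2}; g ≡ 0 at y ∈ {4}; common: ∅.
  x = 1: f ≡ 0 at y ∈ {1, 3}; g ≡ 0 at y ∈ {2}; common: ∅.
  x = 2: f ≡ 0 at y ∈ {3}; g ≡ 0 at y ∈ {0}; common: ∅.
  x = 3: f ≡ 0 at y ∈ ∅; g ≡ 0 at y ∈ {3}; common: ∅.
  x = 4: f ≡ 0 at y ∈ {0}; g ≡ 0 at y ∈ {1}; common: ∅.
Collecting: common zeros = ∅, so the count is 0.
Comparison with the Bézout bound: 0 ≤ 2 = deg(f)·deg(g), as expected for curves with no common component (the affine F_5-count falls short of the bound because intersections may lie at infinity, over extension fields, or carry multiplicity).


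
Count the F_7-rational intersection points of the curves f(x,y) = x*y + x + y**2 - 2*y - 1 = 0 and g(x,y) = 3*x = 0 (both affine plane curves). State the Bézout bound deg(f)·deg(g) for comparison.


Common zeros: {(0, 4), (0, 5)}; count = 2; Bézout bound = 2.

deg(f) = 2, deg(g) = 1, so Bézout bound = 2.
Scan x ∈ F_7. For each x, list the y ∈ F_7 with f(x, y) ≡ 0 and those with g(x, y) ≡ 0 (mod 7); the common zeros in that column are the intersection.
  x = 0: f ≡ 0 at y ∈ {4, 5}; g ≡ 0 at y ∈ {0, 1, 2, 3, 4, 5, 6}; common: {4, 5}.
  x = 1: f ≡ 0 at y ∈ {0, 1}; g ≡ 0 at y ∈ ∅; common: ∅.
  x = 2: f ≡ 0 at y ∈ ∅; g ≡ 0 at y ∈ ∅; common: ∅.
  x = 3: f ≡ 0 at y ∈ {3}; g ≡ 0 at y ∈ ∅; common: ∅.
  x = 4: f ≡ 0 at y ∈ ∅; g ≡ 0 at y ∈ ∅; common: ∅.
  x = 5: f ≡ 0 at y ∈ {2}; g ≡ 0 at y ∈ ∅; common: ∅.
  x = 6: f ≡ 0 at y ∈ ∅; g ≡ 0 at y ∈ ∅; common: ∅.
Collecting: common zeros = {(0, 4), (0, 5)}, so the count is 2.
Comparison with the Bézout bound: 2 ≤ 2 = deg(f)·deg(g), as expected for curves with no common component (the bound is attained).


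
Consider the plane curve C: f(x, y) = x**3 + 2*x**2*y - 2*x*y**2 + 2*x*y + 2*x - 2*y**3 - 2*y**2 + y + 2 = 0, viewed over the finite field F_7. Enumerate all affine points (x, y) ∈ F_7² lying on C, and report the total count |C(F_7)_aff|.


Affine F_7-points: {(0, 4), (1, 3), (2, 0), (2, 2), (3, 0), (6, 6)}; count = 6.

For each of the 49 pairs (x, y) ∈ F_7², evaluate f(x, y) mod 7. Record the zeros.
  x = 0: [0↦2, 1↦6, 2↦1, 3↦3, 4↦0, 5↦1, 6↦1]  zeros at y ∈ {4}
  x = 1: [0↦5, 1↦4, 2↦4, 3↦0, 4↦1, 5↦2, 6↦5]  zeros at y ∈ {3}
  x = 2: [0↦0, 1↦5, 2↦0, 3↦1, 4↦3, 5↦1, 6↦4]  zeros at y ∈ {0, 2}
  x = 3: [0↦0, 1↦1, 2↦2, 3↦5, 4↦5, 5↦4, 6↦4]  zeros at y ∈ {0}
  x = 4: [0↦4, 1↦5, 2↦2, 3↦4, 4↦6, 5↦3, 6↦4]  zeros at y ∈ ∅
  x = 5: [0↦4, 1↦2, 2↦6, 3↦4, 4↦5, 5↦4, 6↦3]  zeros at y ∈ ∅
  x = 6: [0↦6, 1↦5, 2↦6, 3↦4, 4↦1, 5↦6, 6↦0]  zeros at y ∈ {6}
Collecting zeros: affine points = {(0, 4), (1, 3), (2, 0), (2, 2), (3, 0), (6, 6)}.
Total count |C(F_7)_aff| = 6.


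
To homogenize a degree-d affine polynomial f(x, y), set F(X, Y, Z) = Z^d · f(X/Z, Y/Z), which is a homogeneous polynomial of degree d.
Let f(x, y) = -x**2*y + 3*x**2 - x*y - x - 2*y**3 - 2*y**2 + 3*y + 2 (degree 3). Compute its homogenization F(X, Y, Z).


F(X, Y, Z) = -X**2*Y + 3*X**2*Z - X*Y*Z - X*Z**2 - 2*Y**3 - 2*Y**2*Z + 3*Y*Z**2 + 2*Z**3

deg(f) = 3.
Substitute x = X/Z, y = Y/Z into f, then multiply by Z^3.
  monomial -1·x^2·y^1 ↦ -1·X^2·Y^1·Z^0.
  monomial 3·x^2·y^0 ↦ 3·X^2·Y^0·Z^1.
  monomial -1·x^1·y^1 ↦ -1·X^1·Y^1·Z^1.
  monomial -1·x^1·y^0 ↦ -1·X^1·Y^0·Z^2.
  monomial -2·x^0·y^3 ↦ -2·X^0·Y^3·Z^0.
  monomial -2·x^0·y^2 ↦ -2·X^0·Y^2·Z^1.
  monomial 3·x^0·y^1 ↦ 3·X^0·Y^1·Z^2.
  monomial 2·x^0·y^0 ↦ 2·X^0·Y^0·Z^3.
Collecting: F(X, Y, Z) = -X**2*Y + 3*X**2*Z - X*Y*Z - X*Z**2 - 2*Y**3 - 2*Y**2*Z + 3*Y*Z**2 + 2*Z**3.


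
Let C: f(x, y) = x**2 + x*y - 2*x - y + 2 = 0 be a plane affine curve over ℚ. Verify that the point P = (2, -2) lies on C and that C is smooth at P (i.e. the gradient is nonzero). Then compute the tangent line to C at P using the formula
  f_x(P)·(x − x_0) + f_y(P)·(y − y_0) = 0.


Tangent line at P: y + 2 = 0.

Step 1: f(2, -2) = 0, so P lies on C.
Step 2: partial derivatives
  f_x(x, y) = 2*x + y - 2, f_y(x, y) = x - 1.
  f_x(P) = 0, f_y(P) = 1 (gradient nonzero, so P is smooth).
Step 3: tangent line at P: 0·(x − 2) + 1·(y − -2) = 0.
Expanding: y + 2 = 0.


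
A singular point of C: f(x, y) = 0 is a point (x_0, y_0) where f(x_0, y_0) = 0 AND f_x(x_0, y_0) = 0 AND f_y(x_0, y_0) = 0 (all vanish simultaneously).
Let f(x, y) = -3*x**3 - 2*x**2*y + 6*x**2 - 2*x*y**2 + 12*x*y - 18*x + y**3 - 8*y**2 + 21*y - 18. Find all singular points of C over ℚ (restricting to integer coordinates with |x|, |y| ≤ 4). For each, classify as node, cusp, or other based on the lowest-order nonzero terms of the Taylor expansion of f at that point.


Singular points: {(0, 3)}; classification: cusp.

Compute partial derivatives:
  f_x = -9*x**2 - 4*x*y + 12*x - 2*y**2 + 12*y - 18.
  f_y = -2*x**2 - 4*x*y + 12*x + 3*y**2 - 16*y + 21.
Scan x_0 ∈ {−4, ..., 4}. For each x_0, f_y(x_0, y) is a polynomial in y; find its integer roots y ∈ {−4, ..., 4}, then test f_x and f at those candidates.
  x = -4: f_y(-4, y) = 3*y**2 - 59; no integer root y with |y| ≤ 4.
  x = -3: f_y(-3, y) = 3*y**2 - 4*y - 33; no integer root y with |y| ≤ 4.
  x = -2: f_y(-2, y) = 3*y**2 - 8*y - 11; vanishes at y ∈ {-1}. (-2, -1): f_x = -100 ≠ 0.
  x = -1: f_y(-1, y) = 3*y**2 - 12*y + 7; no integer root y with |y| ≤ 4.
  x = 0: f_y(0, y) = 3*y**2 - 16*y + 21; vanishes at y ∈ {3}. (0, 3): f_x = 0, f = 0 — SINGULAR.
  x = 1: f_y(1, y) = 3*y**2 - 20*y + 31; no integer root y with |y| ≤ 4.
  x = 2: f_y(2, y) = 3*y**2 - 24*y + 37; no integer root y with |y| ≤ 4.
  x = 3: f_y(3, y) = 3*y**2 - 28*y + 39; no integer root y with |y| ≤ 4.
  x = 4: f_y(4, y) = 3*y**2 - 32*y + 37; no integer root y with |y| ≤ 4.
Only singular point on the grid: (0, 3).
Classify: substitute x = 0 + u, y = 3 + v and expand: f = -3*u**3 - 2*u**2*v - 2*u*v**2 + v**3 + v**2.
No constant or linear terms (consistent with a singular point). Quadratic part: v**2. Cubic part: -3*u**3 - 2*u**2*v - 2*u*v**2 + v**3.
The quadratic part v**2 is a perfect square, so there is a single (double) tangent line v = 0, i.e. y = 3. Restricting the cubic part to that line (v = 0) leaves -3*u**3 ≠ 0, so f is not divisible by v and the branch is v² ≈ 3*u**3 to lowest order — this is a cusp.
Classification: cusp.


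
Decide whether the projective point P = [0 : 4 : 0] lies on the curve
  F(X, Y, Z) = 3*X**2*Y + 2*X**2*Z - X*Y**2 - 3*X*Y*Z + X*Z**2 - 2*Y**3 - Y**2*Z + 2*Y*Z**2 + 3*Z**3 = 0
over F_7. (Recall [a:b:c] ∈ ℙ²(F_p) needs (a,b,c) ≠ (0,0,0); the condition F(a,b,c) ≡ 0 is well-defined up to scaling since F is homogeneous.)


F(0,4,0) ≡ 5 (mod 7); P is NOT on the curve.

Evaluate F(0, 4, 0) term-by-term (mod 7).
  3*X**2*Y ↦ 3·0·4·1 = 0
  2*X**2*Z ↦ 2·0·1·0 = 0
  -X*Y**2 ↦ -1·0·16·1 = 0
  -3*X*Y*Z ↦ -3·0·4·0 = 0
  X*Z**2 ↦ 1·0·1·0 = 0
  -2*Y**3 ↦ -2·1·64·1 = -128
  -Y**2*Z ↦ -1·1·16·0 = 0
  2*Y*Z**2 ↦ 2·1·4·0 = 0
  3*Z**3 ↦ 3·1·1·0 = 0
Sum: F(0, 4, 0) = (0) + (0) + (0) + (0) + (0) + (-128) + (0) + (0) + (0) = -128.
Reducing mod 7: -128 ≡ 5 (mod 7).
Since F(a, b, c) ≡ 5 ≠ 0 (mod 7), P does NOT lie on the curve.


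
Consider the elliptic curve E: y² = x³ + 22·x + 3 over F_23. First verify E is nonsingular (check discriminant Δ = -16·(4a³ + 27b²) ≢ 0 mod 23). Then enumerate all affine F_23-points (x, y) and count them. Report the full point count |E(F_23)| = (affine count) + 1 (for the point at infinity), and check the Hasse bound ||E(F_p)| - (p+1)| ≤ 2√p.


Affine points = {(0, 7), (0, 16), (1, 7), (1, 16), (2, 3), (2, 20), (3, 2), (3, 21), (5, 10), (5, 13), (6, 11), (6, 12), (8, 1), (8, 22), (10, 2), (10, 21), (11, 9), (11, 14), (13, 5), (13, 18), (16, 9), (16, 14), (17, 0), (19, 9), (19, 14), (20, 5), (20, 18), (22, 7), (22, 16)}; affine count = 29; |E(F_23)| = 30.

Discriminant check: Δ ∝ 4a³ + 27b² = 4·22³ + 27·3² = 4·10648 + 27·9 ≡ 9 (mod 23). Nonzero ⇒ E is nonsingular.
For each x ∈ F_23, compute rhs = x³ + 22·x + 3 mod 23, then count y ∈ F_23 with y² ≡ rhs.
  x = 0: rhs = 3, matching y values: 7, 16 (2 points).
  x = 1: rhs = 3, matching y values: 7, 16 (2 points).
  x = 2: rhs = 9, matching y values: 3, 20 (2 points).
  x = 3: rhs = 4, matching y values: 2, 21 (2 points).
  x = 4: rhs = 17, matching y values: none (0 points).
  x = 5: rhs = 8, matching y values: 10, 13 (2 points).
  x = 6: rhs = 6, matching y values: 11, 12 (2 points).
  x = 7: rhs = 17, matching y values: none (0 points).
  x = 8: rhs = 1, matching y values: 1, 22 (2 points).
  x = 9: rhs = 10, matching y values: none (0 points).
  x = 10: rhs = 4, matching y values: 2, 21 (2 points).
  x = 11: rhs = 12, matching y values: 9, 14 (2 points).
  x = 12: rhs = 17, matching y values: none (0 points).
  x = 13: rhs = 2, matching y values: 5, 18 (2 points).
  x = 14: rhs = 19, matching y values: none (0 points).
  x = 15: rhs = 5, matching y values: none (0 points).
  x = 16: rhs = 12, matching y values: 9, 14 (2 points).
  x = 17: rhs = 0, matching y values: 0 (1 points).
  x = 18: rhs = 21, matching y values: none (0 points).
  x = 19: rhs = 12, matching y values: 9, 14 (2 points).
  x = 20: rhs = 2, matching y values: 5, 18 (2 points).
  x = 21: rhs = 20, matching y values: none (0 points).
  x = 22: rhs = 3, matching y values: 7, 16 (2 points).
Total affine count: 29.
Full point count |E(F_23)| = 29 + 1 = 30.
Hasse bound: |30 − (23+1)| = |6| = 6 ≤ 2√23 ≈ 9.5917 ✓.


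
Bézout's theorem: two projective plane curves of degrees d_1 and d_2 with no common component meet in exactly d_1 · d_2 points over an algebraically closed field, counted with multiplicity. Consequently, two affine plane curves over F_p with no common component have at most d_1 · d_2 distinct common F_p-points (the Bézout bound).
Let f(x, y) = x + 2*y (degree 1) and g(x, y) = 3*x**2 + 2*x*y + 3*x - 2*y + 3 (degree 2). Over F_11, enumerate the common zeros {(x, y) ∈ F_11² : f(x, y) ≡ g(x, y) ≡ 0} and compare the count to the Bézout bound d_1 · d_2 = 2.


Common zeros: {(3, 4), (6, 8)}; count = 2; Bézout bound = 2.

deg(f) = 1, deg(g) = 2, so Bézout bound = 2.
Scan x ∈ F_11. For each x, list the y ∈ F_11 with f(x, y) ≡ 0 and those with g(x, y) ≡ 0 (mod 11); the common zeros in that column are the intersection.
  x = 0: f ≡ 0 at y ∈ {0}; g ≡ 0 at y ∈ {7}; common: ∅.
  x = 1: f ≡ 0 at y ∈ {5}; g ≡ 0 at y ∈ ∅; common: ∅.
  x = 2: f ≡ 0 at y ∈ {10}; g ≡ 0 at y ∈ {6}; common: ∅.
  x = 3: f ≡ 0 at y ∈ {4}; g ≡ 0 at y ∈ {4}; common: {4}.
  x = 4: f ≡ 0 at y ∈ {9}; g ≡ 0 at y ∈ {6}; common: ∅.
  x = 5: f ≡ 0 at y ∈ {3}; g ≡ 0 at y ∈ {9}; common: ∅.
  x = 6: f ≡ 0 at y ∈ {8}; g ≡ 0 at y ∈ {8}; common: {8}.
  x = 7: f ≡ 0 at y ∈ {2}; g ≡ 0 at y ∈ {5}; common: ∅.
  x = 8: f ≡ 0 at y ∈ {7}; g ≡ 0 at y ∈ {4}; common: ∅.
  x = 9: f ≡ 0 at y ∈ {1}; g ≡ 0 at y ∈ {7}; common: ∅.
  x = 10: f ≡ 0 at y ∈ {6}; g ≡ 0 at y ∈ {9}; common: ∅.
Collecting: common zeros = {(3, 4), (6, 8)}, so the count is 2.
Comparison with the Bézout bound: 2 ≤ 2 = deg(f)·deg(g), as expected for curves with no common component (the bound is attained).


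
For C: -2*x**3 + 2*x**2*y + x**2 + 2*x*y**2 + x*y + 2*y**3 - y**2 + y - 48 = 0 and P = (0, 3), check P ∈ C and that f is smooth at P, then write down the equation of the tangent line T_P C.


Tangent line at P: 21*x + 49*y - 147 = 0.

Step 1: f(0, 3) = 0, so P lies on C.
Step 2: partial derivatives
  f_x(x, y) = -6*x**2 + 4*x*y + 2*x + 2*y**2 + y, f_y(x, y) = 2*x**2 + 4*x*y + x + 6*y**2 - 2*y + 1.
  f_x(P) = 21, f_y(P) = 49 (gradient nonzero, so P is smooth).
Step 3: tangent line at P: 21·(x − 0) + 49·(y − 3) = 0.
Expanding: 21*x + 49*y - 147 = 0.


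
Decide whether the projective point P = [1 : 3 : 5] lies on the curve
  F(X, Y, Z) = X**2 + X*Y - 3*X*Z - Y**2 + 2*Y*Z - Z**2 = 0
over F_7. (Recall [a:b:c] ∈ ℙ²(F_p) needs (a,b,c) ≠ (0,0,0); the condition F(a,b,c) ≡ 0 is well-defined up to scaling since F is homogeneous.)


F(1,3,5) ≡ 6 (mod 7); P is NOT on the curve.

Evaluate F(1, 3, 5) term-by-term (mod 7).
  X**2 ↦ 1·1·1·1 = 1
  X*Y ↦ 1·1·3·1 = 3
  -3*X*Z ↦ -3·1·1·5 = -15
  -Y**2 ↦ -1·1·9·1 = -9
  2*Y*Z ↦ 2·1·3·5 = 30
  -Z**2 ↦ -1·1·1·25 = -25
Sum: F(1, 3, 5) = (1) + (3) + (-15) + (-9) + (30) + (-25) = -15.
Reducing mod 7: -15 ≡ 6 (mod 7).
Since F(a, b, c) ≡ 6 ≠ 0 (mod 7), P does NOT lie on the curve.


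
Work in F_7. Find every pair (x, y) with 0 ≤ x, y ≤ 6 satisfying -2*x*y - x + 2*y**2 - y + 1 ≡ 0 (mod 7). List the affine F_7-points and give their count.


Affine F_7-points: {(0, 2), (1, 0), (1, 5), (3, 1), (3, 6), (4, 4)}; count = 6.

For each of the 49 pairs (x, y) ∈ F_7², evaluate f(x, y) mod 7. Record the zeros.
  x = 0: [0↦1, 1↦2, 2↦0, 3↦2, 4↦1, 5↦4, 6↦4]  zeros at y ∈ {2}
  x = 1: [0↦0, 1↦6, 2↦2, 3↦2, 4↦6, 5↦0, 6↦5]  zeros at y ∈ {0, 5}
  x = 2: [0↦6, 1↦3, 2↦4, 3↦2, 4↦4, 5↦3, 6↦6]  zeros at y ∈ ∅
  x = 3: [0↦5, 1↦0, 2↦6, 3↦2, 4↦2, 5↦6, 6↦0]  zeros at y ∈ {1, 6}
  x = 4: [0↦4, 1↦4, 2↦1, 3↦2, 4↦0, 5↦2, 6↦1]  zeros at y ∈ {4}
  x = 5: [0↦3, 1↦1, 2↦3, 3↦2, 4↦5, 5↦5, 6↦2]  zeros at y ∈ ∅
  x = 6: [0↦2, 1↦5, 2↦5, 3↦2, 4↦3, 5↦1, 6↦3]  zeros at y ∈ ∅
Collecting zeros: affine points = {(0, 2), (1, 0), (1, 5), (3, 1), (3, 6), (4, 4)}.
Total count |C(F_7)_aff| = 6.


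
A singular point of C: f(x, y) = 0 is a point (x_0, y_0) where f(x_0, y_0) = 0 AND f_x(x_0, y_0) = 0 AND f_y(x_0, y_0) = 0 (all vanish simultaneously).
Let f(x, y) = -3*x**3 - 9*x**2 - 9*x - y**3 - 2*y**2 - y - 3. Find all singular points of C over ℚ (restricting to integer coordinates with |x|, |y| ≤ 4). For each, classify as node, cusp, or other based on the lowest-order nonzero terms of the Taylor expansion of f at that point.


Singular points: {(-1, -1)}; classification: cusp.

Compute partial derivatives:
  f_x = -9*x**2 - 18*x - 9.
  f_y = -3*y**2 - 4*y - 1.
Scan x_0 ∈ {−4, ..., 4}. For each x_0, f_y(x_0, y) is a polynomial in y; find its integer roots y ∈ {−4, ..., 4}, then test f_x and f at those candidates.
  x = -4: f_y(-4, y) = -3*y**2 - 4*y - 1; vanishes at y ∈ {-1}. (-4, -1): f_x = -81 ≠ 0.
  x = -3: f_y(-3, y) = -3*y**2 - 4*y - 1; vanishes at y ∈ {-1}. (-3, -1): f_x = -36 ≠ 0.
  x = -2: f_y(-2, y) = -3*y**2 - 4*y - 1; vanishes at y ∈ {-1}. (-2, -1): f_x = -9 ≠ 0.
  x = -1: f_y(-1, y) = -3*y**2 - 4*y - 1; vanishes at y ∈ {-1}. (-1, -1): f_x = 0, f = 0 — SINGULAR.
  x = 0: f_y(0, y) = -3*y**2 - 4*y - 1; vanishes at y ∈ {-1}. (0, -1): f_x = -9 ≠ 0.
  x = 1: f_y(1, y) = -3*y**2 - 4*y - 1; vanishes at y ∈ {-1}. (1, -1): f_x = -36 ≠ 0.
  x = 2: f_y(2, y) = -3*y**2 - 4*y - 1; vanishes at y ∈ {-1}. (2, -1): f_x = -81 ≠ 0.
  x = 3: f_y(3, y) = -3*y**2 - 4*y - 1; vanishes at y ∈ {-1}. (3, -1): f_x = -144 ≠ 0.
  x = 4: f_y(4, y) = -3*y**2 - 4*y - 1; vanishes at y ∈ {-1}. (4, -1): f_x = -225 ≠ 0.
Only singular point on the grid: (-1, -1).
Classify: substitute x = -1 + u, y = -1 + v and expand: f = -3*u**3 - v**3 + v**2.
No constant or linear terms (consistent with a singular point). Quadratic part: v**2. Cubic part: -3*u**3 - v**3.
The quadratic part v**2 is a perfect square, so there is a single (double) tangent line v = 0, i.e. y = -1. Restricting the cubic part to that line (v = 0) leaves -3*u**3 ≠ 0, so f is not divisible by v and the branch is v² ≈ 3*u**3 to lowest order — this is a cusp.
Classification: cusp.


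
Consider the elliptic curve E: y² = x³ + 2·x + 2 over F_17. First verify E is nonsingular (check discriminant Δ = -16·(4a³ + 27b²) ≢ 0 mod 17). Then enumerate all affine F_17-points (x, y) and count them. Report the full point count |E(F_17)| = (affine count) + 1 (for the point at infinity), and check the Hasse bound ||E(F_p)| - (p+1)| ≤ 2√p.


Affine points = {(0, 6), (0, 11), (3, 1), (3, 16), (5, 1), (5, 16), (6, 3), (6, 14), (7, 6), (7, 11), (9, 1), (9, 16), (10, 6), (10, 11), (13, 7), (13, 10), (16, 4), (16, 13)}; affine count = 18; |E(F_17)| = 19.

Discriminant check: Δ ∝ 4a³ + 27b² = 4·2³ + 27·2² = 4·8 + 27·4 ≡ 4 (mod 17). Nonzero ⇒ E is nonsingular.
For each x ∈ F_17, compute rhs = x³ + 2·x + 2 mod 17, then count y ∈ F_17 with y² ≡ rhs.
  x = 0: rhs = 2, matching y values: 6, 11 (2 points).
  x = 1: rhs = 5, matching y values: none (0 points).
  x = 2: rhs = 14, matching y values: none (0 points).
  x = 3: rhs = 1, matching y values: 1, 16 (2 points).
  x = 4: rhs = 6, matching y values: none (0 points).
  x = 5: rhs = 1, matching y values: 1, 16 (2 points).
  x = 6: rhs = 9, matching y values: 3, 14 (2 points).
  x = 7: rhs = 2, matching y values: 6, 11 (2 points).
  x = 8: rhs = 3, matching y values: none (0 points).
  x = 9: rhs = 1, matching y values: 1, 16 (2 points).
  x = 10: rhs = 2, matching y values: 6, 11 (2 points).
  x = 11: rhs = 12, matching y values: none (0 points).
  x = 12: rhs = 3, matching y values: none (0 points).
  x = 13: rhs = 15, matching y values: 7, 10 (2 points).
  x = 14: rhs = 3, matching y values: none (0 points).
  x = 15: rhs = 7, matching y values: none (0 points).
  x = 16: rhs = 16, matching y values: 4, 13 (2 points).
Total affine count: 18.
Full point count |E(F_17)| = 18 + 1 = 19.
Hasse bound: |19 − (17+1)| = |1| = 1 ≤ 2√17 ≈ 8.2462 ✓.


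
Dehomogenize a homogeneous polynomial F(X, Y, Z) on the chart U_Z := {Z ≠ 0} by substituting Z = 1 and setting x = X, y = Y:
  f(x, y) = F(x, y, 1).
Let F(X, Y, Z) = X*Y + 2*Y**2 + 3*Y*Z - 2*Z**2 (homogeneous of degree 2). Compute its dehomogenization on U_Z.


f(x, y) = x*y + 2*y**2 + 3*y - 2

On U_Z we set Z = 1. Each monomial c·X^i·Y^j·Z^k in F becomes c·x^i·y^j·1^k = c·x^i·y^j.
Substituting Z = 1: F(X, Y, 1) = x*y + 2*y**2 + 3*y - 2.
Note: deg(f) ≤ deg(F) = 2; strict inequality happens when F is divisible by Z (lost terms).


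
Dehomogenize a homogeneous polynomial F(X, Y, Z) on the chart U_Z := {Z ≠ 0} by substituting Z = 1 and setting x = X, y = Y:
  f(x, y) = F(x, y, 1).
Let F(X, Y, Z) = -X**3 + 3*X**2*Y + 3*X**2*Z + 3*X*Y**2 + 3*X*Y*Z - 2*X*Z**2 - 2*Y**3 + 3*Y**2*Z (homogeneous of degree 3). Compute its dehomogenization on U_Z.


f(x, y) = -x**3 + 3*x**2*y + 3*x**2 + 3*x*y**2 + 3*x*y - 2*x - 2*y**3 + 3*y**2

On U_Z we set Z = 1. Each monomial c·X^i·Y^j·Z^k in F becomes c·x^i·y^j·1^k = c·x^i·y^j.
Substituting Z = 1: F(X, Y, 1) = -x**3 + 3*x**2*y + 3*x**2 + 3*x*y**2 + 3*x*y - 2*x - 2*y**3 + 3*y**2.
Note: deg(f) ≤ deg(F) = 3; strict inequality happens when F is divisible by Z (lost terms).


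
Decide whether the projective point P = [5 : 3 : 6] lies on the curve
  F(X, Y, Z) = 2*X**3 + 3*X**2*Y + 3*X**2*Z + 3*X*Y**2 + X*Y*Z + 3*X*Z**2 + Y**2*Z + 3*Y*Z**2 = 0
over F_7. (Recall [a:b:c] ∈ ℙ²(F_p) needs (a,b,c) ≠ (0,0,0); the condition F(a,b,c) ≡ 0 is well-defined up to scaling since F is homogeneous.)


F(5,3,6) ≡ 3 (mod 7); P is NOT on the curve.

Evaluate F(5, 3, 6) term-by-term (mod 7).
  2*X**3 ↦ 2·125·1·1 = 250
  3*X**2*Y ↦ 3·25·3·1 = 225
  3*X**2*Z ↦ 3·25·1·6 = 450
  3*X*Y**2 ↦ 3·5·9·1 = 135
  X*Y*Z ↦ 1·5·3·6 = 90
  3*X*Z**2 ↦ 3·5·1·36 = 540
  Y**2*Z ↦ 1·1·9·6 = 54
  3*Y*Z**2 ↦ 3·1·3·36 = 324
Sum: F(5, 3, 6) = (250) + (225) + (450) + (135) + (90) + (540) + (54) + (324) = 2068.
Reducing mod 7: 2068 ≡ 3 (mod 7).
Since F(a, b, c) ≡ 3 ≠ 0 (mod 7), P does NOT lie on the curve.


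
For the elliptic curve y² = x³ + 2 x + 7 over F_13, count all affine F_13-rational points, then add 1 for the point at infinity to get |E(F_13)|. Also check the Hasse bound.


Affine points = {(1, 6), (1, 7), (3, 1), (3, 12), (4, 1), (4, 12), (5, 5), (5, 8), (6, 1), (6, 12), (7, 0), (9, 0), (10, 0), (12, 2), (12, 11)}; affine count = 15; |E(F_13)| = 16.

Discriminant check: Δ ∝ 4a³ + 27b² = 4·2³ + 27·7² = 4·8 + 27·49 ≡ 3 (mod 13). Nonzero ⇒ E is nonsingular.
For each x ∈ F_13, compute rhs = x³ + 2·x + 7 mod 13, then count y ∈ F_13 with y² ≡ rhs.
  x = 0: rhs = 7, matching y values: none (0 points).
  x = 1: rhs = 10, matching y values: 6, 7 (2 points).
  x = 2: rhs = 6, matching y values: none (0 points).
  x = 3: rhs = 1, matching y values: 1, 12 (2 points).
  x = 4: rhs = 1, matching y values: 1, 12 (2 points).
  x = 5: rhs = 12, matching y values: 5, 8 (2 points).
  x = 6: rhs = 1, matching y values: 1, 12 (2 points).
  x = 7: rhs = 0, matching y values: 0 (1 points).
  x = 8: rhs = 2, matching y values: none (0 points).
  x = 9: rhs = 0, matching y values: 0 (1 points).
  x = 10: rhs = 0, matching y values: 0 (1 points).
  x = 11: rhs = 8, matching y values: none (0 points).
  x = 12: rhs = 4, matching y values: 2, 11 (2 points).
Total affine count: 15.
Full point count |E(F_13)| = 15 + 1 = 16.
Hasse bound: |16 − (13+1)| = |2| = 2 ≤ 2√13 ≈ 7.2111 ✓.


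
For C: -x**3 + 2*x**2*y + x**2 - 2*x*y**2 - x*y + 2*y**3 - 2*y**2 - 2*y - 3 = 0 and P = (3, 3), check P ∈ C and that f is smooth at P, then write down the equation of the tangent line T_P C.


Tangent line at P: -6*x + 19*y - 39 = 0.

Step 1: f(3, 3) = 0, so P lies on C.
Step 2: partial derivatives
  f_x(x, y) = -3*x**2 + 4*x*y + 2*x - 2*y**2 - y, f_y(x, y) = 2*x**2 - 4*x*y - x + 6*y**2 - 4*y - 2.
  f_x(P) = -6, f_y(P) = 19 (gradient nonzero, so P is smooth).
Step 3: tangent line at P: -6·(x − 3) + 19·(y − 3) = 0.
Expanding: -6*x + 19*y - 39 = 0.


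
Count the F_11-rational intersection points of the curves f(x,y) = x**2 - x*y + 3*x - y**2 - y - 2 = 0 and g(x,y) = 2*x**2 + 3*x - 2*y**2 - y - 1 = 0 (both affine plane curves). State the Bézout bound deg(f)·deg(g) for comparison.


Common zeros: ∅; count = 0; Bézout bound = 4.

deg(f) = 2, deg(g) = 2, so Bézout bound = 4.
Scan x ∈ F_11. For each x, list the y ∈ F_11 with f(x, y) ≡ 0 and those with g(x, y) ≡ 0 (mod 11); the common zeros in that column are the intersection.
  x = 0: f ≡ 0 at y ∈ {4, 6}; g ≡ 0 at y ∈ {2, 3}; common: ∅.
  x = 1: f ≡ 0 at y ∈ {4, 5}; g ≡ 0 at y ∈ {8}; common: ∅.
  x = 2: f ≡ 0 at y ∈ ∅; g ≡ 0 at y ∈ ∅; common: ∅.
  x = 3: f ≡ 0 at y ∈ {1, 6}; g ≡ 0 at y ∈ {8}; common: ∅.
  x = 4: f ≡ 0 at y ∈ ∅; g ≡ 0 at y ∈ {2, 3}; common: ∅.
  x = 5: f ≡ 0 at y ∈ {2, 3}; g ≡ 0 at y ∈ ∅; common: ∅.
  x = 6: f ≡ 0 at y ∈ {1, 3}; g ≡ 0 at y ∈ {6, 10}; common: ∅.
  x = 7: f ≡ 0 at y ∈ ∅; g ≡ 0 at y ∈ ∅; common: ∅.
  x = 8: f ≡ 0 at y ∈ ∅; g ≡ 0 at y ∈ ∅; common: ∅.
  x = 9: f ≡ 0 at y ∈ ∅; g ≡ 0 at y ∈ {6, 10}; common: ∅.
  x = 10: f ≡ 0 at y ∈ ∅; g ≡ 0 at y ∈ ∅; common: ∅.
Collecting: common zeros = ∅, so the count is 0.
Comparison with the Bézout bound: 0 ≤ 4 = deg(f)·deg(g), as expected for curves with no common component (the affine F_11-count falls short of the bound because intersections may lie at infinity, over extension fields, or carry multiplicity).


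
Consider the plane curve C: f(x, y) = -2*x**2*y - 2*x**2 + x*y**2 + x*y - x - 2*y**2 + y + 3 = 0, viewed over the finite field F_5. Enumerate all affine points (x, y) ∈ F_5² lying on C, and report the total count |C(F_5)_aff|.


Affine F_5-points: {(0, 4), (1, 0)}; count = 2.

For each of the 25 pairs (x, y) ∈ F_5², evaluate f(x, y) mod 5. Record the zeros.
  x = 0: [0↦3, 1↦2, 2↦2, 3↦3, 4↦0]  zeros at y ∈ {4}
  x = 1: [0↦0, 1↦4, 2↦1, 3↦1, 4↦4]  zeros at y ∈ {0}
  x = 2: [0↦3, 1↦3, 2↦3, 3↦3, 4↦3]  zeros at y ∈ ∅
  x = 3: [0↦2, 1↦4, 2↦3, 3↦4, 4↦2]  zeros at y ∈ ∅
  x = 4: [0↦2, 1↦2, 2↦1, 3↦4, 4↦1]  zeros at y ∈ ∅
Collecting zeros: affine points = {(0, 4), (1, 0)}.
Total count |C(F_5)_aff| = 2.


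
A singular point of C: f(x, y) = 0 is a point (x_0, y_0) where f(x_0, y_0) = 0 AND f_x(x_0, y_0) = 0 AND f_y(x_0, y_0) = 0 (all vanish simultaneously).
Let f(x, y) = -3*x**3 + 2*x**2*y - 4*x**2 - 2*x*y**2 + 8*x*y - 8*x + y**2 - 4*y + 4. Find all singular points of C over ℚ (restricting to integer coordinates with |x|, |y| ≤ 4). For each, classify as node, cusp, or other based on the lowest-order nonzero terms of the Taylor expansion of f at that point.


Singular points: {(0, 2)}; classification: cusp.

Compute partial derivatives:
  f_x = -9*x**2 + 4*x*y - 8*x - 2*y**2 + 8*y - 8.
  f_y = 2*x**2 - 4*x*y + 8*x + 2*y - 4.
Scan x_0 ∈ {−4, ..., 4}. For each x_0, f_y(x_0, y) is a polynomial in y; find its integer roots y ∈ {−4, ..., 4}, then test f_x and f at those candidates.
  x = -4: f_y(-4, y) = 18*y - 4; no integer root y with |y| ≤ 4.
  x = -3: f_y(-3, y) = 14*y - 10; no integer root y with |y| ≤ 4.
  x = -2: f_y(-2, y) = 10*y - 12; no integer root y with |y| ≤ 4.
  x = -1: f_y(-1, y) = 6*y - 10; no integer root y with |y| ≤ 4.
  x = 0: f_y(0, y) = 2*y - 4; vanishes at y ∈ {2}. (0, 2): f_x = 0, f = 0 — SINGULAR.
  x = 1: f_y(1, y) = 6 - 2*y; vanishes at y ∈ {3}. (1, 3): f_x = -7 ≠ 0.
  x = 2: f_y(2, y) = 20 - 6*y; no integer root y with |y| ≤ 4.
  x = 3: f_y(3, y) = 38 - 10*y; no integer root y with |y| ≤ 4.
  x = 4: f_y(4, y) = 60 - 14*y; no integer root y with |y| ≤ 4.
Only singular point on the grid: (0, 2).
Classify: substitute x = 0 + u, y = 2 + v and expand: f = -3*u**3 + 2*u**2*v - 2*u*v**2 + v**2.
No constant or linear terms (consistent with a singular point). Quadratic part: v**2. Cubic part: -3*u**3 + 2*u**2*v - 2*u*v**2.
The quadratic part v**2 is a perfect square, so there is a single (double) tangent line v = 0, i.e. y = 2. Restricting the cubic part to that line (v = 0) leaves -3*u**3 ≠ 0, so f is not divisible by v and the branch is v² ≈ 3*u**3 to lowest order — this is a cusp.
Classification: cusp.


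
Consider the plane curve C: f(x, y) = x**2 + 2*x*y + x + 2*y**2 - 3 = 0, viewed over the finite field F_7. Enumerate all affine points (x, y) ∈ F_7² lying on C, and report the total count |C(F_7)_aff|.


Affine F_7-points: {(6, 4)}; count = 1.

For each of the 49 pairs (x, y) ∈ F_7², evaluate f(x, y) mod 7. Record the zeros.
  x = 0: [0↦4, 1↦6, 2↦5, 3↦1, 4↦1, 5↦5, 6↦6]  zeros at y ∈ ∅
  x = 1: [0↦6, 1↦3, 2↦4, 3↦2, 4↦4, 5↦3, 6↦6]  zeros at y ∈ ∅
  x = 2: [0↦3, 1↦2, 2↦5, 3↦5, 4↦2, 5↦3, 6↦1]  zeros at y ∈ ∅
  x = 3: [0↦2, 1↦3, 2↦1, 3↦3, 4↦2, 5↦5, 6↦5]  zeros at y ∈ ∅
  x = 4: [0↦3, 1↦6, 2↦6, 3↦3, 4↦4, 5↦2, 6↦4]  zeros at y ∈ ∅
  x = 5: [0↦6, 1↦4, 2↦6, 3↦5, 4↦1, 5↦1, 6↦5]  zeros at y ∈ ∅
  x = 6: [0↦4, 1↦4, 2↦1, 3↦2, 4↦0, 5↦2, 6↦1]  zeros at y ∈ {4}
Collecting zeros: affine points = {(6, 4)}.
Total count |C(F_7)_aff| = 1.


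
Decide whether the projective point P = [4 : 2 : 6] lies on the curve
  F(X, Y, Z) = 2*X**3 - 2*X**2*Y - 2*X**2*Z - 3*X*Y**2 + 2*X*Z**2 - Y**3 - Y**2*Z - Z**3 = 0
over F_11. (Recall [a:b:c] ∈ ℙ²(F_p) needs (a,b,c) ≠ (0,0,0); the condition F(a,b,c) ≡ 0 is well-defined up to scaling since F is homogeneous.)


F(4,2,6) ≡ 7 (mod 11); P is NOT on the curve.

Evaluate F(4, 2, 6) term-by-term (mod 11).
  2*X**3 ↦ 2·64·1·1 = 128
  -2*X**2*Y ↦ -2·16·2·1 = -64
  -2*X**2*Z ↦ -2·16·1·6 = -192
  -3*X*Y**2 ↦ -3·4·4·1 = -48
  2*X*Z**2 ↦ 2·4·1·36 = 288
  -Y**3 ↦ -1·1·8·1 = -8
  -Y**2*Z ↦ -1·1·4·6 = -24
  -Z**3 ↦ -1·1·1·216 = -216
Sum: F(4, 2, 6) = (128) + (-64) + (-192) + (-48) + (288) + (-8) + (-24) + (-216) = -136.
Reducing mod 11: -136 ≡ 7 (mod 11).
Since F(a, b, c) ≡ 7 ≠ 0 (mod 11), P does NOT lie on the curve.


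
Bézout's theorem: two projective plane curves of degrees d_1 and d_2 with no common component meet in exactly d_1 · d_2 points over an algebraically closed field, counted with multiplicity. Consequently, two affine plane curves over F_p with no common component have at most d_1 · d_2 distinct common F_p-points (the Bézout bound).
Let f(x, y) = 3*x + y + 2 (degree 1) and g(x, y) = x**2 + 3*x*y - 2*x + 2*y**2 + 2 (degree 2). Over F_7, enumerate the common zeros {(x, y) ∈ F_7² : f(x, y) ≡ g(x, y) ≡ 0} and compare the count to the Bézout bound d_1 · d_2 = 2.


Common zeros: ∅; count = 0; Bézout bound = 2.

deg(f) = 1, deg(g) = 2, so Bézout bound = 2.
Scan x ∈ F_7. For each x, list the y ∈ F_7 with f(x, y) ≡ 0 and those with g(x, y) ≡ 0 (mod 7); the common zeros in that column are the intersection.
  x = 0: f ≡ 0 at y ∈ {5}; g ≡ 0 at y ∈ ∅; common: ∅.
  x = 1: f ≡ 0 at y ∈ {2}; g ≡ 0 at y ∈ {3, 6}; common: ∅.
  x = 2: f ≡ 0 at y ∈ {6}; g ≡ 0 at y ∈ ∅; common: ∅.
  x = 3: f ≡ 0 at y ∈ {3}; g ≡ 0 at y ∈ ∅; common: ∅.
  x = 4: f ≡ 0 at y ∈ {0}; g ≡ 0 at y ∈ {2, 6}; common: ∅.
  x = 5: f ≡ 0 at y ∈ {4}; g ≡ 0 at y ∈ ∅; common: ∅.
  x = 6: f ≡ 0 at y ∈ {1}; g ≡ 0 at y ∈ {2, 3}; common: ∅.
Collecting: common zeros = ∅, so the count is 0.
Comparison with the Bézout bound: 0 ≤ 2 = deg(f)·deg(g), as expected for curves with no common component (the affine F_7-count falls short of the bound because intersections may lie at infinity, over extension fields, or carry multiplicity).


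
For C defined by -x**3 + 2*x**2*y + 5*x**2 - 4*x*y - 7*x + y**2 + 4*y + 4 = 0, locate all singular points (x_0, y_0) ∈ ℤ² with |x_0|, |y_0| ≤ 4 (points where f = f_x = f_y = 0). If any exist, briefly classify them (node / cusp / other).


Singular points: {(1, -1)}; classification: cusp.

Compute partial derivatives:
  f_x = -3*x**2 + 4*x*y + 10*x - 4*y - 7.
  f_y = 2*x**2 - 4*x + 2*y + 4.
Scan x_0 ∈ {−4, ..., 4}. For each x_0, f_y(x_0, y) is a polynomial in y; find its integer roots y ∈ {−4, ..., 4}, then test f_x and f at those candidates.
  x = -4: f_y(-4, y) = 2*y + 52; no integer root y with |y| ≤ 4.
  x = -3: f_y(-3, y) = 2*y + 34; no integer root y with |y| ≤ 4.
  x = -2: f_y(-2, y) = 2*y + 20; no integer root y with |y| ≤ 4.
  x = -1: f_y(-1, y) = 2*y + 10; no integer root y with |y| ≤ 4.
  x = 0: f_y(0, y) = 2*y + 4; vanishes at y ∈ {-2}. (0, -2): f_x = 1 ≠ 0.
  x = 1: f_y(1, y) = 2*y + 2; vanishes at y ∈ {-1}. (1, -1): f_x = 0, f = 0 — SINGULAR.
  x = 2: f_y(2, y) = 2*y + 4; vanishes at y ∈ {-2}. (2, -2): f_x = -7 ≠ 0.
  x = 3: f_y(3, y) = 2*y + 10; no integer root y with |y| ≤ 4.
  x = 4: f_y(4, y) = 2*y + 20; no integer root y with |y| ≤ 4.
Only singular point on the grid: (1, -1).
Classify: substitute x = 1 + u, y = -1 + v and expand: f = -u**3 + 2*u**2*v + v**2.
No constant or linear terms (consistent with a singular point). Quadratic part: v**2. Cubic part: -u**3 + 2*u**2*v.
The quadratic part v**2 is a perfect square, so there is a single (double) tangent line v = 0, i.e. y = -1. Restricting the cubic part to that line (v = 0) leaves -u**3 ≠ 0, so f is not divisible by v and the branch is v² ≈ u**3 to lowest order — this is a cusp.
Classification: cusp.


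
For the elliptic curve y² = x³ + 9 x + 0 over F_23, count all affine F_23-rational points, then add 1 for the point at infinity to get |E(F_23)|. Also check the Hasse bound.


Affine points = {(0, 0), (2, 7), (2, 16), (3, 10), (3, 13), (4, 10), (4, 13), (5, 3), (5, 20), (8, 3), (8, 20), (10, 3), (10, 20), (11, 2), (11, 21), (14, 8), (14, 15), (16, 10), (16, 13), (17, 11), (17, 12), (22, 6), (22, 17)}; affine count = 23; |E(F_23)| = 24.

Discriminant check: Δ ∝ 4a³ + 27b² = 4·9³ + 27·0² = 4·729 + 27·0 ≡ 18 (mod 23). Nonzero ⇒ E is nonsingular.
For each x ∈ F_23, compute rhs = x³ + 9·x + 0 mod 23, then count y ∈ F_23 with y² ≡ rhs.
  x = 0: rhs = 0, matching y values: 0 (1 points).
  x = 1: rhs = 10, matching y values: none (0 points).
  x = 2: rhs = 3, matching y values: 7, 16 (2 points).
  x = 3: rhs = 8, matching y values: 10, 13 (2 points).
  x = 4: rhs = 8, matching y values: 10, 13 (2 points).
  x = 5: rhs = 9, matching y values: 3, 20 (2 points).
  x = 6: rhs = 17, matching y values: none (0 points).
  x = 7: rhs = 15, matching y values: none (0 points).
  x = 8: rhs = 9, matching y values: 3, 20 (2 points).
  x = 9: rhs = 5, matching y values: none (0 points).
  x = 10: rhs = 9, matching y values: 3, 20 (2 points).
  x = 11: rhs = 4, matching y values: 2, 21 (2 points).
  x = 12: rhs = 19, matching y values: none (0 points).
  x = 13: rhs = 14, matching y values: none (0 points).
  x = 14: rhs = 18, matching y values: 8, 15 (2 points).
  x = 15: rhs = 14, matching y values: none (0 points).
  x = 16: rhs = 8, matching y values: 10, 13 (2 points).
  x = 17: rhs = 6, matching y values: 11, 12 (2 points).
  x = 18: rhs = 14, matching y values: none (0 points).
  x = 19: rhs = 15, matching y values: none (0 points).
  x = 20: rhs = 15, matching y values: none (0 points).
  x = 21: rhs = 20, matching y values: none (0 points).
  x = 22: rhs = 13, matching y values: 6, 17 (2 points).
Total affine count: 23.
Full point count |E(F_23)| = 23 + 1 = 24.
Hasse bound: |24 − (23+1)| = |0| = 0 ≤ 2√23 ≈ 9.5917 ✓.
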